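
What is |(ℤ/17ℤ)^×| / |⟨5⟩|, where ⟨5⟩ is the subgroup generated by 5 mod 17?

1

Since 5 ∈ (Z/17Z)^×, its order divides φ(17) = 17 − 1 = 16 = 2^4.
Divisors of 16: 1, 2, 4, 8, 16.
Check 5^d mod 17 for each divisor in increasing order:
5^1 ≡ 5 (mod 17)
5^2 ≡ 8 (mod 17)
5^4 ≡ 13 (mod 17)
5^8 ≡ 16 (mod 17)
5^16 ≡ 1 (mod 17) ✓
The order of 5 is 16, so the subgroup it generates has 16 elements.
[(Z/17Z)^× : ⟨5⟩] = 16/16 = 1.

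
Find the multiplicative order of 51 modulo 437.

198

ord(51) | φ(437) = φ(19·23) = (19−1)·(23−1) = 18·22 = 396 = 2^2 · 3^2 · 11.
Divisors of 396: 1, 2, 3, 4, 6, 9, 11, 12, 18, 22, 33, 36, 44, 66, 99, 132, 198, 396.
Compute 51^d (mod 437) for the divisors d until we hit 1:
51^1 ≡ 51
51^2 ≡ 416
51^3 ≡ 240
51^4 ≡ 4
51^6 ≡ 353
51^9 ≡ 379
51^11 ≡ 344
51^12 ≡ 64
51^18 ≡ 305
51^22 ≡ 346
51^33 ≡ 160
51^36 ≡ 381
51^44 ≡ 415
51^66 ≡ 254
51^99 ≡ 436
51^132 ≡ 277
51^198 ≡ 1
So ord_437(51) = 198.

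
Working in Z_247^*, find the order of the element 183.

Since 183 ∈ (Z/247Z)^×, its order divides φ(247) = φ(13·19) = (13−1)·(19−1) = 12·18 = 216 = 2^3 · 3^3.
Divisors of 216: 1, 2, 3, 4, 6, 8, 9, 12, 18, 24, 27, 36, 54, 72, 108, 216.
Check 183^d mod 247 for each divisor in increasing order:
183^1 ≡ 183
183^2 ≡ 144
183^3 ≡ 170
183^4 ≡ 235
183^6 ≡ 1
Hence ord(183) = 6.

6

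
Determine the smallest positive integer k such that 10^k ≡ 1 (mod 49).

42

Since 10 ∈ (Z/49Z)^×, its order divides φ(49) = φ(7^2) = 7·(7−1) = 42 = 2 · 3 · 7.
Divisors of 42: 1, 2, 3, 6, 7, 14, 21, 42.
Check 10^d mod 49 for each divisor in increasing order:
10^1 ≡ 10 (mod 49)
10^2 ≡ 2 (mod 49)
10^3 ≡ 20 (mod 49)
10^6 ≡ 8 (mod 49)
10^7 ≡ 31 (mod 49)
10^14 ≡ 30 (mod 49)
10^21 ≡ 48 (mod 49)
10^42 ≡ 1 (mod 49) ✓
The smallest such exponent is 42, so the order of 10 is 42.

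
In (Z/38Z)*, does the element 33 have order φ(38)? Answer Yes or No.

φ(38) = φ(2)·φ(19) = 1·18 = 18 = 2 · 3^2.
An element g generates (Z/38Z)^× iff g^(18/q) ≢ 1 (mod 38) for each prime q ∈ {2, 3}.
33^9 ≡ 37 (mod 38)  [q = 2: ≢ 1 ✓]
33^6 ≡ 7 (mod 38)  [q = 3: ≢ 1 ✓]
None equal 1, so ord_38(33) = 18: 33 is a primitive root.

Yes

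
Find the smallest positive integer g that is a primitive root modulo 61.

2

φ(61) = 61 − 1 = 60 = 2^2 · 3 · 5.
g is a primitive root iff g^(60/q) ≢ 1 (mod 61) for each prime q ∈ {2, 3, 5}.
g = 2: 2^30 ≡ 60; 2^20 ≡ 47; 2^12 ≡ 9 — none is 1, so 2 is a primitive root.
The smallest primitive root modulo 61 is 2.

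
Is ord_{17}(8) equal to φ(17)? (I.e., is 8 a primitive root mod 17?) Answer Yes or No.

No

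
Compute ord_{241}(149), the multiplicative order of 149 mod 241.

240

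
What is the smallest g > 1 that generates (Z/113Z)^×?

3

φ(113) = 113 − 1 = 112 = 2^4 · 7.
g is a primitive root iff g^(112/q) ≢ 1 (mod 113) for each prime q ∈ {2, 7}.
g = 2: 2^56 ≡ 1 — hits 1, so not a primitive root.
g = 3: 3^56 ≡ 112; 3^16 ≡ 49 — none is 1, so 3 is a primitive root.
So 3 is the smallest generator of (Z/113Z)^×.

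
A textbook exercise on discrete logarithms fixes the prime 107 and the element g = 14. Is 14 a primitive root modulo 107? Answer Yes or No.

No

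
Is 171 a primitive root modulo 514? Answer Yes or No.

φ(514) = φ(2)·φ(257) = 1·256 = 256 = 2^8.
It suffices to check that the order of 171 is not a proper divisor of 256: compute 171^(256/q) for q ∈ {2}.
171^128 ≡ 513 (mod 514)  [q = 2: ≢ 1 ✓]
All checks pass, so 171 has order 256 and is a primitive root modulo 514.

Yes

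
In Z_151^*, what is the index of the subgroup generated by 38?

10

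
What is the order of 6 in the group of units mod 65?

The order of 6 must divide φ(65) = φ(5·13) = (5−1)·(13−1) = 4·12 = 48 = 2^4 · 3.
Divisors of 48: 1, 2, 3, 4, 6, 8, 12, 16, 24, 48.
Compute 6^d (mod 65) for the divisors d until we hit 1:
6^1 ≡ 6 (mod 65)
6^2 ≡ 36 (mod 65)
6^3 ≡ 21 (mod 65)
6^4 ≡ 61 (mod 65)
6^6 ≡ 51 (mod 65)
6^8 ≡ 16 (mod 65)
6^12 ≡ 1 (mod 65) ✓
Hence ord(6) = 12.

12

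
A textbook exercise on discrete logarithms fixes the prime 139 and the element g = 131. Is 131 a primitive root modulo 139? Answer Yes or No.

No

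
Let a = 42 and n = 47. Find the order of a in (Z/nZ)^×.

23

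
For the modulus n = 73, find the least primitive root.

5

φ(73) = 73 − 1 = 72 = 2^3 · 3^2.
Test candidates g = 2, 3, … against the prime factors q ∈ {2, 3} of φ(73): g is a generator iff g^(72/q) ≢ 1 for every such q.
g = 2: 2^36 ≡ 1 — hits 1, so not a primitive root.
g = 3: 3^36 ≡ 1 — hits 1, so not a primitive root.
g = 4: 4^36 ≡ 1 — hits 1, so not a primitive root.
g = 5: 5^36 ≡ 72; 5^24 ≡ 8 — none is 1, so 5 is a primitive root.
So 5 is the smallest generator of (Z/73Z)^×.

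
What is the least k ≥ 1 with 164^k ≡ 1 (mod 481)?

The order of 164 must divide φ(481) = φ(13·37) = (13−1)·(37−1) = 12·36 = 432 = 2^4 · 3^3.
Divisors of 432: 1, 2, 3, 4, 6, 8, 9, 12, 16, 18, 24, 27, 36, 48, 54, 72, 108, 144, 216, 432.
Test each divisor d:
164^1 ≡ 164 (mod 481)
164^2 ≡ 441 (mod 481)
164^3 ≡ 174 (mod 481)
164^4 ≡ 157 (mod 481)
164^6 ≡ 454 (mod 481)
164^8 ≡ 118 (mod 481)
164^9 ≡ 112 (mod 481)
164^12 ≡ 248 (mod 481)
164^16 ≡ 456 (mod 481)
164^18 ≡ 38 (mod 481)
164^24 ≡ 417 (mod 481)
164^27 ≡ 408 (mod 481)
164^36 ≡ 1 (mod 481) ✓
So ord_481(164) = 36.

36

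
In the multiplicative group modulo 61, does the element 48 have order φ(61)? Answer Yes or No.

φ(61) = 61 − 1 = 60 = 2^2 · 3 · 5.
It suffices to check that the order of 48 is not a proper divisor of 60: compute 48^(60/q) for q ∈ {2, 3, 5}.
48^30 ≡ 1 (mod 61)  [q = 2: ≡ 1 ✗]
48^20 ≡ 47 (mod 61)  [q = 3: ≢ 1 ✓]
48^12 ≡ 1 (mod 61)  [q = 5: ≡ 1 ✗]
48^30 ≡ 1 shows ord(48) | 30, strictly less than φ(61); not a primitive root.

No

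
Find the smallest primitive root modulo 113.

φ(113) = 113 − 1 = 112 = 2^4 · 7.
Test candidates g = 2, 3, … against the prime factors q ∈ {2, 7} of φ(113): g is a generator iff g^(112/q) ≢ 1 for every such q.
g = 2: 2^56 ≡ 1 — hits 1, so not a primitive root.
g = 3: 3^56 ≡ 112; 3^16 ≡ 49 — none is 1, so 3 is a primitive root.
The smallest primitive root modulo 113 is 3.

3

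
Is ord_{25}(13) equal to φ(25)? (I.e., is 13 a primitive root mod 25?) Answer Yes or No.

φ(25) = φ(5^2) = 5·(5−1) = 20 = 2^2 · 5.
An element g generates (Z/25Z)^× iff g^(20/q) ≢ 1 (mod 25) for each prime q ∈ {2, 5}.
13^10 ≡ 24 (mod 25)  [q = 2: ≢ 1 ✓]
13^4 ≡ 11 (mod 25)  [q = 5: ≢ 1 ✓]
All checks pass, so 13 has order 20 and is a primitive root modulo 25.

Yes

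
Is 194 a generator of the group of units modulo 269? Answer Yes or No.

φ(269) = 269 − 1 = 268 = 2^2 · 67.
It suffices to check that the order of 194 is not a proper divisor of 268: compute 194^(268/q) for q ∈ {2, 67}.
194^134 ≡ 268 (mod 269)  [q = 2: ≢ 1 ✓]
194^4 ≡ 38 (mod 269)  [q = 67: ≢ 1 ✓]
All checks pass, so 194 has order 268 and is a primitive root modulo 269.

Yes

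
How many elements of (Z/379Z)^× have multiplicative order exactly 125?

0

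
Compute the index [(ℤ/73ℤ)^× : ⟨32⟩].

8

The order of 32 must divide φ(73) = 73 − 1 = 72 = 2^3 · 3^2.
Divisors of 72: 1, 2, 3, 4, 6, 8, 9, 12, 18, 24, 36, 72.
Compute 32^d (mod 73) for the divisors d until we hit 1:
32^1 ≡ 32 (mod 73)
32^2 ≡ 2 (mod 73)
32^3 ≡ 64 (mod 73)
32^4 ≡ 4 (mod 73)
32^6 ≡ 8 (mod 73)
32^8 ≡ 16 (mod 73)
32^9 ≡ 1 (mod 73) ✓
So ord_73(32) = 9, hence |⟨32⟩| = 9.
[(Z/73Z)^× : ⟨32⟩] = 72/9 = 8.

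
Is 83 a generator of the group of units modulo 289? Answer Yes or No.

φ(289) = φ(17^2) = 17·(17−1) = 272 = 2^4 · 17.
Test 83^(272/q) mod 289 for each prime factor q of 272:
83^136 ≡ 1 (mod 289)  [q = 2: ≡ 1 ✗]
83^16 ≡ 120 (mod 289)  [q = 17: ≢ 1 ✓]
The check at q = 2 fails, so 83 generates a proper subgroup.

No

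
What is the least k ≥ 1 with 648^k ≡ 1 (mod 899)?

420

By Lagrange's theorem, ord_899(648) divides φ(899) = φ(29·31) = (29−1)·(31−1) = 28·30 = 840 = 2^3 · 3 · 5 · 7.
Divisors of 840: 1, 2, 3, 4, 5, 6, 7, 8, 10, 12, 14, 15, 20, 21, 24, 28, 30, 35, 40, 42, 56, 60, 70, 84, 105, 120, 140, 168, 210, 280, 420, 840.
Check 648^d mod 899 for each divisor in increasing order:
648^1 ≡ 648 (mod 899)
648^2 ≡ 71 (mod 899)
648^3 ≡ 159 (mod 899)
648^4 ≡ 546 (mod 899)
648^5 ≡ 501 (mod 899)
648^6 ≡ 109 (mod 899)
648^7 ≡ 510 (mod 899)
648^8 ≡ 547 (mod 899)
648^10 ≡ 180 (mod 899)
648^12 ≡ 194 (mod 899)
648^14 ≡ 289 (mod 899)
648^15 ≡ 280 (mod 899)
648^20 ≡ 36 (mod 899)
648^21 ≡ 853 (mod 899)
648^24 ≡ 777 (mod 899)
648^28 ≡ 813 (mod 899)
648^30 ≡ 187 (mod 899)
648^35 ≡ 191 (mod 899)
648^40 ≡ 397 (mod 899)
648^42 ≡ 318 (mod 899)
648^56 ≡ 204 (mod 899)
648^60 ≡ 807 (mod 899)
648^70 ≡ 521 (mod 899)
648^84 ≡ 436 (mod 899)
648^105 ≡ 621 (mod 899)
648^120 ≡ 373 (mod 899)
648^140 ≡ 842 (mod 899)
648^168 ≡ 407 (mod 899)
648^210 ≡ 869 (mod 899)
648^280 ≡ 552 (mod 899)
648^420 ≡ 1 (mod 899) ✓
The smallest such exponent is 420, so the order of 648 is 420.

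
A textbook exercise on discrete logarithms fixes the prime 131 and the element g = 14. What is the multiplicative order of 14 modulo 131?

By Lagrange's theorem, ord_131(14) divides φ(131) = 131 − 1 = 130 = 2 · 5 · 13.
Divisors of 130: 1, 2, 5, 10, 13, 26, 65, 130.
Compute 14^d (mod 131) for the divisors d until we hit 1:
14^1 ≡ 14
14^2 ≡ 65
14^5 ≡ 69
14^10 ≡ 45
14^13 ≡ 78
14^26 ≡ 58
14^65 ≡ 130
14^130 ≡ 1
Therefore the multiplicative order of 14 modulo 131 is 130.

130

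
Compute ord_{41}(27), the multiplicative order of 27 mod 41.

8

By Lagrange's theorem, ord_41(27) divides φ(41) = 41 − 1 = 40 = 2^3 · 5.
Divisors of 40: 1, 2, 4, 5, 8, 10, 20, 40.
Test each divisor d:
27^1 ≡ 27 (mod 41)
27^2 ≡ 32 (mod 41)
27^4 ≡ 40 (mod 41)
27^5 ≡ 14 (mod 41)
27^8 ≡ 1 (mod 41) ✓
Therefore the multiplicative order of 27 modulo 41 is 8.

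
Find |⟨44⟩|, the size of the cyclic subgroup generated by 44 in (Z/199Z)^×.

198

ord(44) | φ(199) = 199 − 1 = 198 = 2 · 3^2 · 11.
Divisors of 198: 1, 2, 3, 6, 9, 11, 18, 22, 33, 66, 99, 198.
Check 44^d mod 199 for each divisor in increasing order:
44^1 ≡ 44 (mod 199)
44^2 ≡ 145 (mod 199)
44^3 ≡ 12 (mod 199)
44^6 ≡ 144 (mod 199)
44^9 ≡ 136 (mod 199)
44^11 ≡ 19 (mod 199)
44^18 ≡ 188 (mod 199)
44^22 ≡ 162 (mod 199)
44^33 ≡ 93 (mod 199)
44^66 ≡ 92 (mod 199)
44^99 ≡ 198 (mod 199)
44^198 ≡ 1 (mod 199) ✓
So ord_199(44) = 198.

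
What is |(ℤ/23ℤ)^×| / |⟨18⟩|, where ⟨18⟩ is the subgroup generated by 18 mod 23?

2

Since 18 ∈ (Z/23Z)^×, its order divides φ(23) = 23 − 1 = 22 = 2 · 11.
Divisors of 22: 1, 2, 11, 22.
Compute 18^d (mod 23) for the divisors d until we hit 1:
18^1 ≡ 18 (mod 23)
18^2 ≡ 2 (mod 23)
18^11 ≡ 1 (mod 23) ✓
Thus |⟨18⟩| = ord(18) = 11.
The index is φ(23) / ord(18) = 22 / 11 = 2.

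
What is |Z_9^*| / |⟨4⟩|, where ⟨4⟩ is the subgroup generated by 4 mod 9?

2

ord(4) | φ(9) = φ(3^2) = 3·(3−1) = 6 = 2 · 3.
Divisors of 6: 1, 2, 3, 6.
Evaluate successive powers at the divisors of 6:
4^1 ≡ 4
4^2 ≡ 7
4^3 ≡ 1
The order of 4 is 3, so the subgroup it generates has 3 elements.
The index is φ(9) / ord(4) = 6 / 3 = 2.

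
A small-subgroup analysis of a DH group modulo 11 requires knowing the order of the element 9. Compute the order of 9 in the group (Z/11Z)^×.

ord(9) | φ(11) = 11 − 1 = 10 = 2 · 5.
Divisors of 10: 1, 2, 5, 10.
Compute 9^d (mod 11) for the divisors d until we hit 1:
9^1 ≡ 9
9^2 ≡ 4
9^5 ≡ 1
Hence ord(9) = 5.

5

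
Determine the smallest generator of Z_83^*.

2

φ(83) = 83 − 1 = 82 = 2 · 41.
Test candidates g = 2, 3, … against the prime factors q ∈ {2, 41} of φ(83): g is a generator iff g^(82/q) ≢ 1 for every such q.
g = 2: 2^41 ≡ 82; 2^2 ≡ 4 — none is 1, so 2 is a primitive root.
So 2 is the smallest generator of (Z/83Z)^×.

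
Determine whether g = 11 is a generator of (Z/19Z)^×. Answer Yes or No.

φ(19) = 19 − 1 = 18 = 2 · 3^2.
11 is a primitive root mod 19 iff 11^(φ(19)/q) ≢ 1 for every prime q | φ(19), i.e. q ∈ {2, 3}.
11^9 ≡ 1 (mod 19)  [q = 2: ≡ 1 ✗]
11^6 ≡ 1 (mod 19)  [q = 3: ≡ 1 ✗]
Since 11^9 ≡ 1, the order of 11 divides 9 < 18, so 11 is not a primitive root.

No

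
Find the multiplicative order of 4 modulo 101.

50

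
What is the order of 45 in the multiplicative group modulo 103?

By Lagrange's theorem, ord_103(45) divides φ(103) = 103 − 1 = 102 = 2 · 3 · 17.
Divisors of 102: 1, 2, 3, 6, 17, 34, 51, 102.
Compute 45^d (mod 103) for the divisors d until we hit 1:
45^1 ≡ 45 (mod 103)
45^2 ≡ 68 (mod 103)
45^3 ≡ 73 (mod 103)
45^6 ≡ 76 (mod 103)
45^17 ≡ 57 (mod 103)
45^34 ≡ 56 (mod 103)
45^51 ≡ 102 (mod 103)
45^102 ≡ 1 (mod 103) ✓
Hence ord(45) = 102.

102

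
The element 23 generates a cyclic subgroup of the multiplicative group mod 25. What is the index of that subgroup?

1

Since 23 ∈ (Z/25Z)^×, its order divides φ(25) = φ(5^2) = 5·(5−1) = 20 = 2^2 · 5.
Divisors of 20: 1, 2, 4, 5, 10, 20.
Compute 23^d (mod 25) for the divisors d until we hit 1:
23^1 ≡ 23 (mod 25)
23^2 ≡ 4 (mod 25)
23^4 ≡ 16 (mod 25)
23^5 ≡ 18 (mod 25)
23^10 ≡ 24 (mod 25)
23^20 ≡ 1 (mod 25) ✓
So ord_25(23) = 20, hence |⟨23⟩| = 20.
Index = |(Z/25Z)^×| / |⟨23⟩| = 20 / 20 = 1.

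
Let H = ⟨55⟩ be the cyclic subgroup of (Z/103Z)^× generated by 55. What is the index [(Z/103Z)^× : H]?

2

Since 55 ∈ (Z/103Z)^×, its order divides φ(103) = 103 − 1 = 102 = 2 · 3 · 17.
Divisors of 102: 1, 2, 3, 6, 17, 34, 51, 102.
Check 55^d mod 103 for each divisor in increasing order:
55^1 ≡ 55 (mod 103)
55^2 ≡ 38 (mod 103)
55^3 ≡ 30 (mod 103)
55^6 ≡ 76 (mod 103)
55^17 ≡ 56 (mod 103)
55^34 ≡ 46 (mod 103)
55^51 ≡ 1 (mod 103) ✓
Thus |⟨55⟩| = ord(55) = 51.
Index = |(Z/103Z)^×| / |⟨55⟩| = 102 / 51 = 2.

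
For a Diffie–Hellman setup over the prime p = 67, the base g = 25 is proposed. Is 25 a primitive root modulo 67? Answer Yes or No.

No

φ(67) = 67 − 1 = 66 = 2 · 3 · 11.
25 is a primitive root mod 67 iff 25^(φ(67)/q) ≢ 1 for every prime q | φ(67), i.e. q ∈ {2, 3, 11}.
25^33 ≡ 1 (mod 67)  [q = 2: ≡ 1 ✗]
25^22 ≡ 1 (mod 67)  [q = 3: ≡ 1 ✗]
25^6 ≡ 62 (mod 67)  [q = 11: ≢ 1 ✓]
Since 25^33 ≡ 1, the order of 25 divides 33 < 66, so 25 is not a primitive root.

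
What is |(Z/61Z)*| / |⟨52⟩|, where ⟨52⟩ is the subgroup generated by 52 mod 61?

6

By Lagrange's theorem, ord_61(52) divides φ(61) = 61 − 1 = 60 = 2^2 · 3 · 5.
Divisors of 60: 1, 2, 3, 4, 5, 6, 10, 12, 15, 20, 30, 60.
Compute 52^d (mod 61) for the divisors d until we hit 1:
52^1 ≡ 52 (mod 61)
52^2 ≡ 20 (mod 61)
52^3 ≡ 3 (mod 61)
52^4 ≡ 34 (mod 61)
52^5 ≡ 60 (mod 61)
52^6 ≡ 9 (mod 61)
52^10 ≡ 1 (mod 61) ✓
Thus |⟨52⟩| = ord(52) = 10.
Index = |(Z/61Z)^×| / |⟨52⟩| = 60 / 10 = 6.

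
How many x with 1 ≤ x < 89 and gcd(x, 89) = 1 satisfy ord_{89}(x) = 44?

20

φ(89) = 89 − 1 = 88 = 2^3 · 11.
In a cyclic group of order 88, there are φ(d) elements of order d for each divisor d of 88, and zero for non-divisors.
44 = 2^2 · 11 divides 88, and φ(44) = 20.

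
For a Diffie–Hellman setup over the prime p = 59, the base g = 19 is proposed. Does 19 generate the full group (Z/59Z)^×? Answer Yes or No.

No

φ(59) = 59 − 1 = 58 = 2 · 29.
19 is a primitive root mod 59 iff 19^(φ(59)/q) ≢ 1 for every prime q | φ(59), i.e. q ∈ {2, 29}.
19^29 ≡ 1 (mod 59)  [q = 2: ≡ 1 ✗]
19^2 ≡ 7 (mod 59)  [q = 29: ≢ 1 ✓]
19^29 ≡ 1 shows ord(19) | 29, strictly less than φ(59); not a primitive root.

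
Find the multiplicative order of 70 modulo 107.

The order of 70 must divide φ(107) = 107 − 1 = 106 = 2 · 53.
Divisors of 106: 1, 2, 53, 106.
Compute 70^d (mod 107) for the divisors d until we hit 1:
70^1 ≡ 70 (mod 107)
70^2 ≡ 85 (mod 107)
70^53 ≡ 106 (mod 107)
70^106 ≡ 1 (mod 107) ✓
Therefore the multiplicative order of 70 modulo 107 is 106.

106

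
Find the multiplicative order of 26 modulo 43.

42

The order of 26 must divide φ(43) = 43 − 1 = 42 = 2 · 3 · 7.
Divisors of 42: 1, 2, 3, 6, 7, 14, 21, 42.
Test each divisor d:
26^1 ≡ 26
26^2 ≡ 31
26^3 ≡ 32
26^6 ≡ 35
26^7 ≡ 7
26^14 ≡ 6
26^21 ≡ 42
26^42 ≡ 1
Hence ord(26) = 42.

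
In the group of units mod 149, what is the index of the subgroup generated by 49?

4

By Lagrange's theorem, ord_149(49) divides φ(149) = 149 − 1 = 148 = 2^2 · 37.
Divisors of 148: 1, 2, 4, 37, 74, 148.
Test each divisor d:
49^1 ≡ 49 (mod 149)
49^2 ≡ 17 (mod 149)
49^4 ≡ 140 (mod 149)
49^37 ≡ 1 (mod 149) ✓
The order of 49 is 37, so the subgroup it generates has 37 elements.
Index = |(Z/149Z)^×| / |⟨49⟩| = 148 / 37 = 4.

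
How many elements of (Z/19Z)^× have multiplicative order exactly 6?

2

φ(19) = 19 − 1 = 18 = 2 · 3^2.
In a cyclic group of order 18, there are φ(d) elements of order d for each divisor d of 18, and zero for non-divisors.
6 = 2 · 3 divides 18, and φ(6) = 2.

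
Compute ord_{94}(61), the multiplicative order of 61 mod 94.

23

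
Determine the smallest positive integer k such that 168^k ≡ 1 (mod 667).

154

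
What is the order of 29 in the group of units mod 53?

26

By Lagrange's theorem, ord_53(29) divides φ(53) = 53 − 1 = 52 = 2^2 · 13.
Divisors of 52: 1, 2, 4, 13, 26, 52.
Check 29^d mod 53 for each divisor in increasing order:
29^1 ≡ 29 (mod 53)
29^2 ≡ 46 (mod 53)
29^4 ≡ 49 (mod 53)
29^13 ≡ 52 (mod 53)
29^26 ≡ 1 (mod 53) ✓
Therefore the multiplicative order of 29 modulo 53 is 26.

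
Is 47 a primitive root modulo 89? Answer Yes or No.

φ(89) = 89 − 1 = 88 = 2^3 · 11.
47 is a primitive root mod 89 iff 47^(φ(89)/q) ≢ 1 for every prime q | φ(89), i.e. q ∈ {2, 11}.
47^44 ≡ 1 (mod 89)  [q = 2: ≡ 1 ✗]
47^8 ≡ 32 (mod 89)  [q = 11: ≢ 1 ✓]
47^44 ≡ 1 shows ord(47) | 44, strictly less than φ(89); not a primitive root.

No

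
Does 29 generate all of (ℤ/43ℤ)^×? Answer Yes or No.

Yes

φ(43) = 43 − 1 = 42 = 2 · 3 · 7.
Test 29^(42/q) mod 43 for each prime factor q of 42:
29^21 ≡ 42 (mod 43)  [q = 2: ≢ 1 ✓]
29^14 ≡ 6 (mod 43)  [q = 3: ≢ 1 ✓]
29^6 ≡ 21 (mod 43)  [q = 7: ≢ 1 ✓]
Every test exponent gives a nontrivial residue, hence 29 generates the full group.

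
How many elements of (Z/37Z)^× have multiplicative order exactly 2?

φ(37) = 37 − 1 = 36 = 2^2 · 3^2.
Since (Z/37Z)^× is cyclic of order 36, the number of elements of order d is φ(d) when d | 36 and 0 otherwise.
2 | 36, and φ(2) = 2 − 1 = 1.

1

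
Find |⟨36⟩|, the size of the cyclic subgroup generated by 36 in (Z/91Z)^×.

6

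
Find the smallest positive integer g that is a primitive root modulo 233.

3

φ(233) = 233 − 1 = 232 = 2^3 · 29.
g is a primitive root iff g^(232/q) ≢ 1 (mod 233) for each prime q ∈ {2, 29}.
g = 2: 2^116 ≡ 1 — hits 1, so not a primitive root.
g = 3: 3^116 ≡ 232; 3^8 ≡ 37 — none is 1, so 3 is a primitive root.
Hence the least primitive root of 233 is 3.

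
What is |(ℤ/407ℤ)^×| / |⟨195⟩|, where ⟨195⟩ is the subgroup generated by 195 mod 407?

12

The order of 195 must divide φ(407) = φ(11·37) = (11−1)·(37−1) = 10·36 = 360 = 2^3 · 3^2 · 5.
Divisors of 360: 1, 2, 3, 4, 5, 6, 8, 9, 10, 12, 15, 18, 20, 24, 30, 36, 40, 45, 60, 72, 90, 120, 180, 360.
Compute 195^d (mod 407) for the divisors d until we hit 1:
195^1 ≡ 195
195^2 ≡ 174
195^3 ≡ 149
195^4 ≡ 158
195^5 ≡ 285
195^6 ≡ 223
195^8 ≡ 137
195^9 ≡ 260
195^10 ≡ 232
195^12 ≡ 75
195^15 ≡ 186
195^18 ≡ 38
195^20 ≡ 100
195^24 ≡ 334
195^30 ≡ 1
Thus |⟨195⟩| = ord(195) = 30.
The index is φ(407) / ord(195) = 360 / 30 = 12.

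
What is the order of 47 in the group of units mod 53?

The order of 47 must divide φ(53) = 53 − 1 = 52 = 2^2 · 13.
Divisors of 52: 1, 2, 4, 13, 26, 52.
Check 47^d mod 53 for each divisor in increasing order:
47^1 ≡ 47
47^2 ≡ 36
47^4 ≡ 24
47^13 ≡ 1
Therefore the multiplicative order of 47 modulo 53 is 13.

13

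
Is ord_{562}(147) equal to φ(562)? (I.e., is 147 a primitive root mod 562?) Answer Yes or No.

φ(562) = φ(2)·φ(281) = 1·280 = 280 = 2^3 · 5 · 7.
An element g generates (Z/562Z)^× iff g^(280/q) ≢ 1 (mod 562) for each prime q ∈ {2, 5, 7}.
147^140 ≡ 561 (mod 562)  [q = 2: ≢ 1 ✓]
147^56 ≡ 1 (mod 562)  [q = 5: ≡ 1 ✗]
147^40 ≡ 249 (mod 562)  [q = 7: ≢ 1 ✓]
The check at q = 5 fails, so 147 generates a proper subgroup.

No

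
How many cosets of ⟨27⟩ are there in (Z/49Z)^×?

3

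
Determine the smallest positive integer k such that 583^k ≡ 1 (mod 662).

66

ord(583) | φ(662) = φ(2)·φ(331) = 1·330 = 330 = 2 · 3 · 5 · 11.
Divisors of 330: 1, 2, 3, 5, 6, 10, 11, 15, 22, 30, 33, 55, 66, 110, 165, 330.
Check 583^d mod 662 for each divisor in increasing order:
583^1 ≡ 583 (mod 662)
583^2 ≡ 283 (mod 662)
583^3 ≡ 151 (mod 662)
583^5 ≡ 365 (mod 662)
583^6 ≡ 293 (mod 662)
583^10 ≡ 163 (mod 662)
583^11 ≡ 363 (mod 662)
583^15 ≡ 577 (mod 662)
583^22 ≡ 31 (mod 662)
583^30 ≡ 605 (mod 662)
583^33 ≡ 661 (mod 662)
583^55 ≡ 631 (mod 662)
583^66 ≡ 1 (mod 662) ✓
The smallest such exponent is 66, so the order of 583 is 66.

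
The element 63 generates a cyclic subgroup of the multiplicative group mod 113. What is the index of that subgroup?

2

ord(63) | φ(113) = 113 − 1 = 112 = 2^4 · 7.
Divisors of 112: 1, 2, 4, 7, 8, 14, 16, 28, 56, 112.
Compute 63^d (mod 113) for the divisors d until we hit 1:
63^1 ≡ 63 (mod 113)
63^2 ≡ 14 (mod 113)
63^4 ≡ 83 (mod 113)
63^7 ≡ 95 (mod 113)
63^8 ≡ 109 (mod 113)
63^14 ≡ 98 (mod 113)
63^16 ≡ 16 (mod 113)
63^28 ≡ 112 (mod 113)
63^56 ≡ 1 (mod 113) ✓
The order of 63 is 56, so the subgroup it generates has 56 elements.
Index = |(Z/113Z)^×| / |⟨63⟩| = 112 / 56 = 2.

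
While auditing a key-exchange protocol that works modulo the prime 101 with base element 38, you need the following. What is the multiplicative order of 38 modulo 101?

100

The order of 38 must divide φ(101) = 101 − 1 = 100 = 2^2 · 5^2.
Divisors of 100: 1, 2, 4, 5, 10, 20, 25, 50, 100.
Compute 38^d (mod 101) for the divisors d until we hit 1:
38^1 ≡ 38 (mod 101)
38^2 ≡ 30 (mod 101)
38^4 ≡ 92 (mod 101)
38^5 ≡ 62 (mod 101)
38^10 ≡ 6 (mod 101)
38^20 ≡ 36 (mod 101)
38^25 ≡ 10 (mod 101)
38^50 ≡ 100 (mod 101)
38^100 ≡ 1 (mod 101) ✓
Therefore the multiplicative order of 38 modulo 101 is 100.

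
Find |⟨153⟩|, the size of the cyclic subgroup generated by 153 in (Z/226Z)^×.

The order of 153 must divide φ(226) = φ(2)·φ(113) = 1·112 = 112 = 2^4 · 7.
Divisors of 112: 1, 2, 4, 7, 8, 14, 16, 28, 56, 112.
Evaluate successive powers at the divisors of 112:
153^1 ≡ 153
153^2 ≡ 131
153^4 ≡ 211
153^7 ≡ 161
153^8 ≡ 225
153^14 ≡ 157
153^16 ≡ 1
The smallest such exponent is 16, so the order of 153 is 16.

16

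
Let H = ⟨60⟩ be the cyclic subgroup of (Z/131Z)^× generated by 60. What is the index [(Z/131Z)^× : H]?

Since 60 ∈ (Z/131Z)^×, its order divides φ(131) = 131 − 1 = 130 = 2 · 5 · 13.
Divisors of 130: 1, 2, 5, 10, 13, 26, 65, 130.
Test each divisor d:
60^1 ≡ 60 (mod 131)
60^2 ≡ 63 (mod 131)
60^5 ≡ 113 (mod 131)
60^10 ≡ 62 (mod 131)
60^13 ≡ 1 (mod 131) ✓
The order of 60 is 13, so the subgroup it generates has 13 elements.
Index = |(Z/131Z)^×| / |⟨60⟩| = 130 / 13 = 10.

10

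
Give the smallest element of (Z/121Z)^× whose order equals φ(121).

2

φ(121) = φ(11^2) = 11·(11−1) = 110 = 2 · 5 · 11.
Test candidates g = 2, 3, … against the prime factors q ∈ {2, 5, 11} of φ(121): g is a generator iff g^(110/q) ≢ 1 for every such q.
g = 2: 2^55 ≡ 120; 2^22 ≡ 81; 2^10 ≡ 56 — none is 1, so 2 is a primitive root.
So 2 is the smallest generator of (Z/121Z)^×.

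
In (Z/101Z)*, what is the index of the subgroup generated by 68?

The order of 68 must divide φ(101) = 101 − 1 = 100 = 2^2 · 5^2.
Divisors of 100: 1, 2, 4, 5, 10, 20, 25, 50, 100.
Check 68^d mod 101 for each divisor in increasing order:
68^1 ≡ 68
68^2 ≡ 79
68^4 ≡ 80
68^5 ≡ 87
68^10 ≡ 95
68^20 ≡ 36
68^25 ≡ 1
Thus |⟨68⟩| = ord(68) = 25.
Index = |(Z/101Z)^×| / |⟨68⟩| = 100 / 25 = 4.

4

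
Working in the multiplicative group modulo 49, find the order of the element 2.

By Lagrange's theorem, ord_49(2) divides φ(49) = φ(7^2) = 7·(7−1) = 42 = 2 · 3 · 7.
Divisors of 42: 1, 2, 3, 6, 7, 14, 21, 42.
Evaluate successive powers at the divisors of 42:
2^1 ≡ 2 (mod 49)
2^2 ≡ 4 (mod 49)
2^3 ≡ 8 (mod 49)
2^6 ≡ 15 (mod 49)
2^7 ≡ 30 (mod 49)
2^14 ≡ 18 (mod 49)
2^21 ≡ 1 (mod 49) ✓
The smallest such exponent is 21, so the order of 2 is 21.

21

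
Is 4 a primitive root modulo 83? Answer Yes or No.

No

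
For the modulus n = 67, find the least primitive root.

2

φ(67) = 67 − 1 = 66 = 2 · 3 · 11.
Test candidates g = 2, 3, … against the prime factors q ∈ {2, 3, 11} of φ(67): g is a generator iff g^(66/q) ≢ 1 for every such q.
g = 2: 2^33 ≡ 66; 2^22 ≡ 37; 2^6 ≡ 64 — none is 1, so 2 is a primitive root.
The smallest primitive root modulo 67 is 2.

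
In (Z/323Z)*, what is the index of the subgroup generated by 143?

2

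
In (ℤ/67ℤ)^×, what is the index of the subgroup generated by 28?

By Lagrange's theorem, ord_67(28) divides φ(67) = 67 − 1 = 66 = 2 · 3 · 11.
Divisors of 66: 1, 2, 3, 6, 11, 22, 33, 66.
Test each divisor d:
28^1 ≡ 28
28^2 ≡ 47
28^3 ≡ 43
28^6 ≡ 40
28^11 ≡ 38
28^22 ≡ 37
28^33 ≡ 66
28^66 ≡ 1
The order of 28 is 66, so the subgroup it generates has 66 elements.
The index is φ(67) / ord(28) = 66 / 66 = 1.

1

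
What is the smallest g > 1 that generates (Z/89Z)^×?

3

φ(89) = 89 − 1 = 88 = 2^3 · 11.
g is a primitive root iff g^(88/q) ≢ 1 (mod 89) for each prime q ∈ {2, 11}.
g = 2: 2^44 ≡ 1 — hits 1, so not a primitive root.
g = 3: 3^44 ≡ 88; 3^8 ≡ 64 — none is 1, so 3 is a primitive root.
Hence the least primitive root of 89 is 3.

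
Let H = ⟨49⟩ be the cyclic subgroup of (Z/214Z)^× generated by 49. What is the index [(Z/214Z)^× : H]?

2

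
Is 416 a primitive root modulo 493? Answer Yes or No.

493 = 17 · 29 is a product of two distinct odd primes, so (Z/493Z)^× ≅ (Z/17Z)^× × (Z/29Z)^× is not cyclic.
No primitive root modulo 493 exists; in particular 416 is not one.

No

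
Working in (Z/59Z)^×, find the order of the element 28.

Since 28 ∈ (Z/59Z)^×, its order divides φ(59) = 59 − 1 = 58 = 2 · 29.
Divisors of 58: 1, 2, 29, 58.
Test each divisor d:
28^1 ≡ 28
28^2 ≡ 17
28^29 ≡ 1
So ord_59(28) = 29.

29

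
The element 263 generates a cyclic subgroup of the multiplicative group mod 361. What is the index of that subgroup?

2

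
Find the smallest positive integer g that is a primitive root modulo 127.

3

φ(127) = 127 − 1 = 126 = 2 · 3^2 · 7.
Test candidates g = 2, 3, … against the prime factors q ∈ {2, 3, 7} of φ(127): g is a generator iff g^(126/q) ≢ 1 for every such q.
g = 2: 2^63 ≡ 1 — hits 1, so not a primitive root.
g = 3: 3^63 ≡ 126; 3^42 ≡ 107; 3^18 ≡ 4 — none is 1, so 3 is a primitive root.
The smallest primitive root modulo 127 is 3.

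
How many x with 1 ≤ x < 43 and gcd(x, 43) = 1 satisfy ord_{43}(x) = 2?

φ(43) = 43 − 1 = 42 = 2 · 3 · 7.
Since (Z/43Z)^× is cyclic of order 42, the number of elements of order d is φ(d) when d | 42 and 0 otherwise.
2 | 42, and φ(2) = 2 − 1 = 1.

1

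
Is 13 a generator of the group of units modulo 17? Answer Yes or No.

No

φ(17) = 17 − 1 = 16 = 2^4.
Test 13^(16/q) mod 17 for each prime factor q of 16:
13^8 ≡ 1 (mod 17)  [q = 2: ≡ 1 ✗]
13^8 ≡ 1 shows ord(13) | 8, strictly less than φ(17); not a primitive root.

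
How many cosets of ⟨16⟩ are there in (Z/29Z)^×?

4

ord(16) | φ(29) = 29 − 1 = 28 = 2^2 · 7.
Divisors of 28: 1, 2, 4, 7, 14, 28.
Test each divisor d:
16^1 ≡ 16 (mod 29)
16^2 ≡ 24 (mod 29)
16^4 ≡ 25 (mod 29)
16^7 ≡ 1 (mod 29) ✓
The order of 16 is 7, so the subgroup it generates has 7 elements.
Index = |(Z/29Z)^×| / |⟨16⟩| = 28 / 7 = 4.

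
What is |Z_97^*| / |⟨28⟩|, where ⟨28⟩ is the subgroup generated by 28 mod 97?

3

The order of 28 must divide φ(97) = 97 − 1 = 96 = 2^5 · 3.
Divisors of 96: 1, 2, 3, 4, 6, 8, 12, 16, 24, 32, 48, 96.
Check 28^d mod 97 for each divisor in increasing order:
28^1 ≡ 28
28^2 ≡ 8
28^3 ≡ 30
28^4 ≡ 64
28^6 ≡ 27
28^8 ≡ 22
28^12 ≡ 50
28^16 ≡ 96
28^24 ≡ 75
28^32 ≡ 1
So ord_97(28) = 32, hence |⟨28⟩| = 32.
The index is φ(97) / ord(28) = 96 / 32 = 3.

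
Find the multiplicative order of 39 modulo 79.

The order of 39 must divide φ(79) = 79 − 1 = 78 = 2 · 3 · 13.
Divisors of 78: 1, 2, 3, 6, 13, 26, 39, 78.
Check 39^d mod 79 for each divisor in increasing order:
39^1 ≡ 39
39^2 ≡ 20
39^3 ≡ 69
39^6 ≡ 21
39^13 ≡ 56
39^26 ≡ 55
39^39 ≡ 78
39^78 ≡ 1
Therefore the multiplicative order of 39 modulo 79 is 78.

78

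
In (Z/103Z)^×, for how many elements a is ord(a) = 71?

0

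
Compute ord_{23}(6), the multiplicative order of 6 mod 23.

The order of 6 must divide φ(23) = 23 − 1 = 22 = 2 · 11.
Divisors of 22: 1, 2, 11, 22.
Evaluate successive powers at the divisors of 22:
6^1 ≡ 6 (mod 23)
6^2 ≡ 13 (mod 23)
6^11 ≡ 1 (mod 23) ✓
So ord_23(6) = 11.

11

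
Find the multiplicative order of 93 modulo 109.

18

ord(93) | φ(109) = 109 − 1 = 108 = 2^2 · 3^3.
Divisors of 108: 1, 2, 3, 4, 6, 9, 12, 18, 27, 36, 54, 108.
Check 93^d mod 109 for each divisor in increasing order:
93^1 ≡ 93
93^2 ≡ 38
93^3 ≡ 46
93^4 ≡ 27
93^6 ≡ 45
93^9 ≡ 108
93^12 ≡ 63
93^18 ≡ 1
So ord_109(93) = 18.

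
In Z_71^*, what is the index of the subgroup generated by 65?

1

ord(65) | φ(71) = 71 − 1 = 70 = 2 · 5 · 7.
Divisors of 70: 1, 2, 5, 7, 10, 14, 35, 70.
Evaluate successive powers at the divisors of 70:
65^1 ≡ 65 (mod 71)
65^2 ≡ 36 (mod 71)
65^5 ≡ 34 (mod 71)
65^7 ≡ 17 (mod 71)
65^10 ≡ 20 (mod 71)
65^14 ≡ 5 (mod 71)
65^35 ≡ 70 (mod 71)
65^70 ≡ 1 (mod 71) ✓
Thus |⟨65⟩| = ord(65) = 70.
[(Z/71Z)^× : ⟨65⟩] = 70/70 = 1.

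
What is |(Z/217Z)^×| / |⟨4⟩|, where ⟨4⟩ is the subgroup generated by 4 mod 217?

12

Since 4 ∈ (Z/217Z)^×, its order divides φ(217) = φ(7·31) = (7−1)·(31−1) = 6·30 = 180 = 2^2 · 3^2 · 5.
Divisors of 180: 1, 2, 3, 4, 5, 6, 9, 10, 12, 15, 18, 20, 30, 36, 45, 60, 90, 180.
Compute 4^d (mod 217) for the divisors d until we hit 1:
4^1 ≡ 4 (mod 217)
4^2 ≡ 16 (mod 217)
4^3 ≡ 64 (mod 217)
4^4 ≡ 39 (mod 217)
4^5 ≡ 156 (mod 217)
4^6 ≡ 190 (mod 217)
4^9 ≡ 8 (mod 217)
4^10 ≡ 32 (mod 217)
4^12 ≡ 78 (mod 217)
4^15 ≡ 1 (mod 217) ✓
So ord_217(4) = 15, hence |⟨4⟩| = 15.
The index is φ(217) / ord(4) = 180 / 15 = 12.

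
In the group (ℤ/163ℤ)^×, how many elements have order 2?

1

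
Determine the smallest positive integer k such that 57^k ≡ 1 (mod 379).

The order of 57 must divide φ(379) = 379 − 1 = 378 = 2 · 3^3 · 7.
Divisors of 378: 1, 2, 3, 6, 7, 9, 14, 18, 21, 27, 42, 54, 63, 126, 189, 378.
Test each divisor d:
57^1 ≡ 57
57^2 ≡ 217
57^3 ≡ 241
57^6 ≡ 94
57^7 ≡ 52
57^9 ≡ 293
57^14 ≡ 51
57^18 ≡ 195
57^21 ≡ 378
57^27 ≡ 285
57^42 ≡ 1
The smallest such exponent is 42, so the order of 57 is 42.

42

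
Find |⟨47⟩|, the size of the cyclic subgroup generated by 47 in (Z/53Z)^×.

By Lagrange's theorem, ord_53(47) divides φ(53) = 53 − 1 = 52 = 2^2 · 13.
Divisors of 52: 1, 2, 4, 13, 26, 52.
Test each divisor d:
47^1 ≡ 47 (mod 53)
47^2 ≡ 36 (mod 53)
47^4 ≡ 24 (mod 53)
47^13 ≡ 1 (mod 53) ✓
The smallest such exponent is 13, so the order of 47 is 13.

13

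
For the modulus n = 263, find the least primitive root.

5

φ(263) = 263 − 1 = 262 = 2 · 131.
Test candidates g = 2, 3, … against the prime factors q ∈ {2, 131} of φ(263): g is a generator iff g^(262/q) ≢ 1 for every such q.
g = 2: 2^131 ≡ 1 — hits 1, so not a primitive root.
g = 3: 3^131 ≡ 1 — hits 1, so not a primitive root.
g = 4: 4^131 ≡ 1 — hits 1, so not a primitive root.
g = 5: 5^131 ≡ 262; 5^2 ≡ 25 — none is 1, so 5 is a primitive root.
The smallest primitive root modulo 263 is 5.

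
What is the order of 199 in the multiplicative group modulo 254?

Since 199 ∈ (Z/254Z)^×, its order divides φ(254) = φ(2)·φ(127) = 1·126 = 126 = 2 · 3^2 · 7.
Divisors of 126: 1, 2, 3, 6, 7, 9, 14, 18, 21, 42, 63, 126.
Compute 199^d (mod 254) for the divisors d until we hit 1:
199^1 ≡ 199 (mod 254)
199^2 ≡ 231 (mod 254)
199^3 ≡ 249 (mod 254)
199^6 ≡ 25 (mod 254)
199^7 ≡ 149 (mod 254)
199^9 ≡ 129 (mod 254)
199^14 ≡ 103 (mod 254)
199^18 ≡ 131 (mod 254)
199^21 ≡ 107 (mod 254)
199^42 ≡ 19 (mod 254)
199^63 ≡ 1 (mod 254) ✓
Therefore the multiplicative order of 199 modulo 254 is 63.

63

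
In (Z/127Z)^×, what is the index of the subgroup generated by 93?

The order of 93 must divide φ(127) = 127 − 1 = 126 = 2 · 3^2 · 7.
Divisors of 126: 1, 2, 3, 6, 7, 9, 14, 18, 21, 42, 63, 126.
Compute 93^d (mod 127) for the divisors d until we hit 1:
93^1 ≡ 93
93^2 ≡ 13
93^3 ≡ 66
93^6 ≡ 38
93^7 ≡ 105
93^9 ≡ 95
93^14 ≡ 103
93^18 ≡ 8
93^21 ≡ 20
93^42 ≡ 19
93^63 ≡ 126
93^126 ≡ 1
So ord_127(93) = 126, hence |⟨93⟩| = 126.
Index = |(Z/127Z)^×| / |⟨93⟩| = 126 / 126 = 1.

1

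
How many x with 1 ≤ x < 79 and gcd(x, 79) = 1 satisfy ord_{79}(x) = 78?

φ(79) = 79 − 1 = 78 = 2 · 3 · 13.
(Z/79Z)^× is cyclic (|G| = 78); a cyclic group of order m has exactly φ(d) elements of each order d | m, and none otherwise.
78 = 2 · 3 · 13 divides 78, and φ(78) = 24.

24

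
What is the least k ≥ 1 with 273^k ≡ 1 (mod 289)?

17

Since 273 ∈ (Z/289Z)^×, its order divides φ(289) = φ(17^2) = 17·(17−1) = 272 = 2^4 · 17.
Divisors of 272: 1, 2, 4, 8, 16, 17, 34, 68, 136, 272.
Check 273^d mod 289 for each divisor in increasing order:
273^1 ≡ 273 (mod 289)
273^2 ≡ 256 (mod 289)
273^4 ≡ 222 (mod 289)
273^8 ≡ 154 (mod 289)
273^16 ≡ 18 (mod 289)
273^17 ≡ 1 (mod 289) ✓
Hence ord(273) = 17.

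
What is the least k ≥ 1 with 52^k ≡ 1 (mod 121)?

110

By Lagrange's theorem, ord_121(52) divides φ(121) = φ(11^2) = 11·(11−1) = 110 = 2 · 5 · 11.
Divisors of 110: 1, 2, 5, 10, 11, 22, 55, 110.
Check 52^d mod 121 for each divisor in increasing order:
52^1 ≡ 52 (mod 121)
52^2 ≡ 42 (mod 121)
52^5 ≡ 10 (mod 121)
52^10 ≡ 100 (mod 121)
52^11 ≡ 118 (mod 121)
52^22 ≡ 9 (mod 121)
52^55 ≡ 120 (mod 121)
52^110 ≡ 1 (mod 121) ✓
Hence ord(52) = 110.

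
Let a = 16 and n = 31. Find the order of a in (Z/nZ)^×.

Since 16 ∈ (Z/31Z)^×, its order divides φ(31) = 31 − 1 = 30 = 2 · 3 · 5.
Divisors of 30: 1, 2, 3, 5, 6, 10, 15, 30.
Evaluate successive powers at the divisors of 30:
16^1 ≡ 16 (mod 31)
16^2 ≡ 8 (mod 31)
16^3 ≡ 4 (mod 31)
16^5 ≡ 1 (mod 31) ✓
The smallest such exponent is 5, so the order of 16 is 5.

5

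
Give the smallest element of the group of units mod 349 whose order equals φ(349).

φ(349) = 349 − 1 = 348 = 2^2 · 3 · 29.
Test candidates g = 2, 3, … against the prime factors q ∈ {2, 3, 29} of φ(349): g is a generator iff g^(348/q) ≢ 1 for every such q.
g = 2: 2^174 ≡ 348; 2^116 ≡ 226; 2^12 ≡ 257 — none is 1, so 2 is a primitive root.
So 2 is the smallest generator of (Z/349Z)^×.

2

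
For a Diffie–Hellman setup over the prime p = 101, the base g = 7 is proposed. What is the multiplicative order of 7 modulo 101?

100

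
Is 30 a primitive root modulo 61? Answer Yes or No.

φ(61) = 61 − 1 = 60 = 2^2 · 3 · 5.
It suffices to check that the order of 30 is not a proper divisor of 60: compute 30^(60/q) for q ∈ {2, 3, 5}.
30^30 ≡ 60 (mod 61)  [q = 2: ≢ 1 ✓]
30^20 ≡ 13 (mod 61)  [q = 3: ≢ 1 ✓]
30^12 ≡ 34 (mod 61)  [q = 5: ≢ 1 ✓]
All checks pass, so 30 has order 60 and is a primitive root modulo 61.

Yes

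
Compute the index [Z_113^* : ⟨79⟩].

The order of 79 must divide φ(113) = 113 − 1 = 112 = 2^4 · 7.
Divisors of 112: 1, 2, 4, 7, 8, 14, 16, 28, 56, 112.
Test each divisor d:
79^1 ≡ 79 (mod 113)
79^2 ≡ 26 (mod 113)
79^4 ≡ 111 (mod 113)
79^7 ≡ 73 (mod 113)
79^8 ≡ 4 (mod 113)
79^14 ≡ 18 (mod 113)
79^16 ≡ 16 (mod 113)
79^28 ≡ 98 (mod 113)
79^56 ≡ 112 (mod 113)
79^112 ≡ 1 (mod 113) ✓
The order of 79 is 112, so the subgroup it generates has 112 elements.
The index is φ(113) / ord(79) = 112 / 112 = 1.

1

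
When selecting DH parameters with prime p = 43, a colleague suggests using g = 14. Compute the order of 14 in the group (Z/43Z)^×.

21

ord(14) | φ(43) = 43 − 1 = 42 = 2 · 3 · 7.
Divisors of 42: 1, 2, 3, 6, 7, 14, 21, 42.
Check 14^d mod 43 for each divisor in increasing order:
14^1 ≡ 14 (mod 43)
14^2 ≡ 24 (mod 43)
14^3 ≡ 35 (mod 43)
14^6 ≡ 21 (mod 43)
14^7 ≡ 36 (mod 43)
14^14 ≡ 6 (mod 43)
14^21 ≡ 1 (mod 43) ✓
Therefore the multiplicative order of 14 modulo 43 is 21.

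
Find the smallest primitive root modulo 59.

2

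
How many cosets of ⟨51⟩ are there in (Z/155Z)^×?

Since 51 ∈ (Z/155Z)^×, its order divides φ(155) = φ(5·31) = (5−1)·(31−1) = 4·30 = 120 = 2^3 · 3 · 5.
Divisors of 120: 1, 2, 3, 4, 5, 6, 8, 10, 12, 15, 20, 24, 30, 40, 60, 120.
Check 51^d mod 155 for each divisor in increasing order:
51^1 ≡ 51
51^2 ≡ 121
51^3 ≡ 126
51^4 ≡ 71
51^5 ≡ 56
51^6 ≡ 66
51^8 ≡ 81
51^10 ≡ 36
51^12 ≡ 16
51^15 ≡ 1
Thus |⟨51⟩| = ord(51) = 15.
The index is φ(155) / ord(51) = 120 / 15 = 8.

8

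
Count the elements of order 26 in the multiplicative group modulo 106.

12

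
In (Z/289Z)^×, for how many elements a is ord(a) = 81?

0

φ(289) = φ(17^2) = 17·(17−1) = 272 = 2^4 · 17.
Since (Z/289Z)^× is cyclic of order 272, the number of elements of order d is φ(d) when d | 272 and 0 otherwise.
81 does not divide 272, so no element of (Z/289Z)^× has order 81.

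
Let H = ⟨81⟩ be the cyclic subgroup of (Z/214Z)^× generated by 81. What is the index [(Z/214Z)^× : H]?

2

The order of 81 must divide φ(214) = φ(2)·φ(107) = 1·106 = 106 = 2 · 53.
Divisors of 106: 1, 2, 53, 106.
Test each divisor d:
81^1 ≡ 81 (mod 214)
81^2 ≡ 141 (mod 214)
81^53 ≡ 1 (mod 214) ✓
Thus |⟨81⟩| = ord(81) = 53.
[(Z/214Z)^× : ⟨81⟩] = 106/53 = 2.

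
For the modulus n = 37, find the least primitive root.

φ(37) = 37 − 1 = 36 = 2^2 · 3^2.
Test candidates g = 2, 3, … against the prime factors q ∈ {2, 3} of φ(37): g is a generator iff g^(36/q) ≢ 1 for every such q.
g = 2: 2^18 ≡ 36; 2^12 ≡ 26 — none is 1, so 2 is a primitive root.
Hence the least primitive root of 37 is 2.

2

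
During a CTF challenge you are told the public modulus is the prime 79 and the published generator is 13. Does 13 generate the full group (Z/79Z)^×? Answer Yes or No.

No

φ(79) = 79 − 1 = 78 = 2 · 3 · 13.
It suffices to check that the order of 13 is not a proper divisor of 78: compute 13^(78/q) for q ∈ {2, 3, 13}.
13^39 ≡ 1 (mod 79)  [q = 2: ≡ 1 ✗]
13^26 ≡ 23 (mod 79)  [q = 3: ≢ 1 ✓]
13^6 ≡ 67 (mod 79)  [q = 13: ≢ 1 ✓]
13^39 ≡ 1 shows ord(13) | 39, strictly less than φ(79); not a primitive root.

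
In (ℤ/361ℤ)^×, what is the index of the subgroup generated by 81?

2

Since 81 ∈ (Z/361Z)^×, its order divides φ(361) = φ(19^2) = 19·(19−1) = 342 = 2 · 3^2 · 19.
Divisors of 342: 1, 2, 3, 6, 9, 18, 19, 38, 57, 114, 171, 342.
Compute 81^d (mod 361) for the divisors d until we hit 1:
81^1 ≡ 81
81^2 ≡ 63
81^3 ≡ 49
81^6 ≡ 235
81^9 ≡ 324
81^18 ≡ 286
81^19 ≡ 62
81^38 ≡ 234
81^57 ≡ 68
81^114 ≡ 292
81^171 ≡ 1
The order of 81 is 171, so the subgroup it generates has 171 elements.
The index is φ(361) / ord(81) = 342 / 171 = 2.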